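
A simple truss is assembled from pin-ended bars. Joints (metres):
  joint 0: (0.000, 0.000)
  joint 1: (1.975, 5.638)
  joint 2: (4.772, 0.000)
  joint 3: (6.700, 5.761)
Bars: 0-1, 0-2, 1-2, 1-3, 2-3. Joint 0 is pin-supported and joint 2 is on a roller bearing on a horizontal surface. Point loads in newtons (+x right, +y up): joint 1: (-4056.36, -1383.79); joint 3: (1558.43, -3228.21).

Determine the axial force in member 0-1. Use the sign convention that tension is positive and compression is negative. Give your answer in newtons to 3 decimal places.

N=4 nodes, M=5 members, R=3 reactions → 2N=8, M+R=8
member 0 (0-1): L=5.9739, (cx,cy)=(0.3306,0.9438)
member 1 (0-2): L=4.7720, (cx,cy)=(1.0000,0.0000)
member 2 (1-2): L=6.2937, (cx,cy)=(0.4444,-0.8958)
member 3 (1-3): L=4.7266, (cx,cy)=(0.9997,0.0260)
member 4 (2-3): L=6.0751, (cx,cy)=(0.3174,0.9483)
solve A·x = −loads:
  F[0-1] = -2561.9368 N (compression)
  F[0-2] = -1650.9436 N (compression)
  F[1-2] = +1231.7016 N (tension)
  F[1-3] = +2662.8888 N (tension)
  F[2-3] = -3477.2669 N (compression)
  Rx@0 = +2497.9300 N
  Ry@0 = +2417.8781 N
  Ry@2 = +2194.1219 N

-2561.937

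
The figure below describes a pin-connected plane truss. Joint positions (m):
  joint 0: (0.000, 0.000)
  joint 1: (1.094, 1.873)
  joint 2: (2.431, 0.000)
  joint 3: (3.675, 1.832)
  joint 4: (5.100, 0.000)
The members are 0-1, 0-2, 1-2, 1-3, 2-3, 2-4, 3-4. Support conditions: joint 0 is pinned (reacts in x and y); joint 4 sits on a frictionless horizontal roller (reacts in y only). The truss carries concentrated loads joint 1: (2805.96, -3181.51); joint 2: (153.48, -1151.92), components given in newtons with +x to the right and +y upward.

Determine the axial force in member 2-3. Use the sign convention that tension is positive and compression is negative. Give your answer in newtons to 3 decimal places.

N=5 nodes, M=7 members, R=3 reactions → 2N=10, M+R=10
member 0 (0-1): L=2.1691, (cx,cy)=(0.5044,0.8635)
member 1 (0-2): L=2.4310, (cx,cy)=(1.0000,0.0000)
member 2 (1-2): L=2.3012, (cx,cy)=(0.5810,-0.8139)
member 3 (1-3): L=2.5813, (cx,cy)=(0.9999,-0.0159)
member 4 (2-3): L=2.2144, (cx,cy)=(0.5618,0.8273)
member 5 (2-4): L=2.6690, (cx,cy)=(1.0000,0.0000)
member 6 (3-4): L=2.3210, (cx,cy)=(0.6140,-0.7893)
solve A·x = −loads:
  F[0-1] = -2398.8346 N (compression)
  F[0-2] = +4169.3120 N (tension)
  F[1-2] = -1300.3135 N (compression)
  F[1-3] = -3260.7722 N (compression)
  F[2-3] = +2671.6652 N (tension)
  F[2-4] = +1759.5090 N (tension)
  F[3-4] = -2865.7879 N (compression)
  Rx@0 = -2959.4400 N
  Ry@0 = +2071.3805 N
  Ry@4 = +2262.0495 N

2671.665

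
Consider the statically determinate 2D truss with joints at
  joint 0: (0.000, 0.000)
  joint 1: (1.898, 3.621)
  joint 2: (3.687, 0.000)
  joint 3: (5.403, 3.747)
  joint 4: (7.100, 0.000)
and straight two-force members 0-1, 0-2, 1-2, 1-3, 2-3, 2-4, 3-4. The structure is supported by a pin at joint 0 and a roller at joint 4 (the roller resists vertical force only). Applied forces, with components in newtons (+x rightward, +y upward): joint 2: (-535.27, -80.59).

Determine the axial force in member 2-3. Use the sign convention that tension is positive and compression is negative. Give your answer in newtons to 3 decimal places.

N=5 nodes, M=7 members, R=3 reactions → 2N=10, M+R=10
member 0 (0-1): L=4.0883, (cx,cy)=(0.4643,0.8857)
member 1 (0-2): L=3.6870, (cx,cy)=(1.0000,0.0000)
member 2 (1-2): L=4.0388, (cx,cy)=(0.4429,-0.8965)
member 3 (1-3): L=3.5073, (cx,cy)=(0.9994,0.0359)
member 4 (2-3): L=4.1212, (cx,cy)=(0.4164,0.9092)
member 5 (2-4): L=3.4130, (cx,cy)=(1.0000,0.0000)
member 6 (3-4): L=4.1134, (cx,cy)=(0.4126,-0.9109)
solve A·x = −loads:
  F[0-1] = -43.7393 N (compression)
  F[0-2] = -514.9639 N (compression)
  F[1-2] = +41.6561 N (tension)
  F[1-3] = -38.7827 N (compression)
  F[2-3] = +47.5624 N (tension)
  F[2-4] = +18.9537 N (tension)
  F[3-4] = -45.9420 N (compression)
  Rx@0 = +535.2700 N
  Ry@0 = +38.7400 N
  Ry@4 = +41.8500 N

47.562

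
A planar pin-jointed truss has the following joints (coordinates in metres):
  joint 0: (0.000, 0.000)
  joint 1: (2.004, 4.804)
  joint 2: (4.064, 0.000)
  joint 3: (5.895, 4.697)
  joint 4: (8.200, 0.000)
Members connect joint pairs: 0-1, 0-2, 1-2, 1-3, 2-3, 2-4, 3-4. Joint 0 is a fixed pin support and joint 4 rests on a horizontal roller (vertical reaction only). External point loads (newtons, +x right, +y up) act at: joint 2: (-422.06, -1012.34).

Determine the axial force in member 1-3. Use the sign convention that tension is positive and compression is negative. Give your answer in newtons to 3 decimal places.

N=5 nodes, M=7 members, R=3 reactions → 2N=10, M+R=10
member 0 (0-1): L=5.2052, (cx,cy)=(0.3850,0.9229)
member 1 (0-2): L=4.0640, (cx,cy)=(1.0000,0.0000)
member 2 (1-2): L=5.2270, (cx,cy)=(0.3941,-0.9191)
member 3 (1-3): L=3.8925, (cx,cy)=(0.9996,-0.0275)
member 4 (2-3): L=5.0413, (cx,cy)=(0.3632,0.9317)
member 5 (2-4): L=4.1360, (cx,cy)=(1.0000,0.0000)
member 6 (3-4): L=5.2321, (cx,cy)=(0.4405,-0.8977)
solve A·x = −loads:
  F[0-1] = -553.2611 N (compression)
  F[0-2] = -209.0560 N (compression)
  F[1-2] = +568.6587 N (tension)
  F[1-3] = -437.2799 N (compression)
  F[2-3] = +525.5982 N (tension)
  F[2-4] = +246.2162 N (tension)
  F[3-4] = -558.8837 N (compression)
  Rx@0 = +422.0600 N
  Ry@0 = +510.6144 N
  Ry@4 = +501.7256 N

-437.280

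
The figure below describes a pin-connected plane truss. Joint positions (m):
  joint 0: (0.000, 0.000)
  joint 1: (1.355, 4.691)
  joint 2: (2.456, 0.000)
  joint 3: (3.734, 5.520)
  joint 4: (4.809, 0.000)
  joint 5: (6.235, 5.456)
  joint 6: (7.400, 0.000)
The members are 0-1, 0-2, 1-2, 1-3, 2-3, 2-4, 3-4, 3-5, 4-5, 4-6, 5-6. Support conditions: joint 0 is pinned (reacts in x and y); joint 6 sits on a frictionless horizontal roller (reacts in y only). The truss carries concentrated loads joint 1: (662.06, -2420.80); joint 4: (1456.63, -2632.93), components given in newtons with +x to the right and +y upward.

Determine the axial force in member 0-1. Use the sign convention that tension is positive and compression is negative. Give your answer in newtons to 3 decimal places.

-2581.096

N=7 nodes, M=11 members, R=3 reactions → 2N=14, M+R=14
member 0 (0-1): L=4.8828, (cx,cy)=(0.2775,0.9607)
member 1 (0-2): L=2.4560, (cx,cy)=(1.0000,0.0000)
member 2 (1-2): L=4.8185, (cx,cy)=(0.2285,-0.9735)
member 3 (1-3): L=2.5193, (cx,cy)=(0.9443,0.3291)
member 4 (2-3): L=5.6660, (cx,cy)=(0.2256,0.9742)
member 5 (2-4): L=2.3530, (cx,cy)=(1.0000,0.0000)
member 6 (3-4): L=5.6237, (cx,cy)=(0.1912,-0.9816)
member 7 (3-5): L=2.5018, (cx,cy)=(0.9997,-0.0256)
member 8 (4-5): L=5.6393, (cx,cy)=(0.2529,0.9675)
member 9 (4-6): L=2.5910, (cx,cy)=(1.0000,0.0000)
member 10 (5-6): L=5.5790, (cx,cy)=(0.2088,-0.9780)
solve A·x = −loads:
  F[0-1] = -2581.0963 N (compression)
  F[0-2] = +2834.9598 N (tension)
  F[1-2] = -400.1071 N (compression)
  F[1-3] = -1362.8027 N (compression)
  F[2-3] = +399.8256 N (tension)
  F[2-4] = +2653.3542 N (tension)
  F[3-4] = +91.6839 N (tension)
  F[3-5] = -1214.6476 N (compression)
  F[4-5] = +2628.3573 N (tension)
  F[4-6] = +549.6189 N (tension)
  F[5-6] = -2632.0342 N (compression)
  Rx@0 = -2118.6900 N
  Ry@0 = +2479.7208 N
  Ry@6 = +2574.0092 N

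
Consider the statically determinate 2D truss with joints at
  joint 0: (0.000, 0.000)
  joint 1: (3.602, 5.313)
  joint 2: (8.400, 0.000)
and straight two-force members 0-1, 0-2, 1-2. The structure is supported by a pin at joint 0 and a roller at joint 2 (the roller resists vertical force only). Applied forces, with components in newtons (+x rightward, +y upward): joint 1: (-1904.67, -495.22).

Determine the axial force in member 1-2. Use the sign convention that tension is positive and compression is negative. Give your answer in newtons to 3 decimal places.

1337.107

N=3 nodes, M=3 members, R=3 reactions → 2N=6, M+R=6
member 0 (0-1): L=6.4189, (cx,cy)=(0.5612,0.8277)
member 1 (0-2): L=8.4000, (cx,cy)=(1.0000,0.0000)
member 2 (1-2): L=7.1588, (cx,cy)=(0.6702,-0.7422)
solve A·x = −loads:
  F[0-1] = -1797.2080 N (compression)
  F[0-2] = -896.1583 N (compression)
  F[1-2] = +1337.1072 N (tension)
  Rx@0 = +1904.6700 N
  Ry@0 = +1487.5687 N
  Ry@2 = -992.3487 N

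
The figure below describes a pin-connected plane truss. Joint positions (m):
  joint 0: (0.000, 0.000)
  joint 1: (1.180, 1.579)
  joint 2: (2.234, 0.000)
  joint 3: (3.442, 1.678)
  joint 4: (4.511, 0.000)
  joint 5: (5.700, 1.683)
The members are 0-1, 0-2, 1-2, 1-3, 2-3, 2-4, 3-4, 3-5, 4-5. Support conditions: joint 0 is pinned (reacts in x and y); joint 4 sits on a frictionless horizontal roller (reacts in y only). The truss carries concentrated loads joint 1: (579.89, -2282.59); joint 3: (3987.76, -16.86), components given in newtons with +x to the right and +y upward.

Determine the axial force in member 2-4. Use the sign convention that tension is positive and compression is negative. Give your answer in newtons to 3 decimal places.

N=6 nodes, M=9 members, R=3 reactions → 2N=12, M+R=12
member 0 (0-1): L=1.9712, (cx,cy)=(0.5986,0.8010)
member 1 (0-2): L=2.2340, (cx,cy)=(1.0000,0.0000)
member 2 (1-2): L=1.8985, (cx,cy)=(0.5552,-0.8317)
member 3 (1-3): L=2.2642, (cx,cy)=(0.9990,0.0437)
member 4 (2-3): L=2.0676, (cx,cy)=(0.5843,0.8116)
member 5 (2-4): L=2.2770, (cx,cy)=(1.0000,0.0000)
member 6 (3-4): L=1.9896, (cx,cy)=(0.5373,-0.8434)
member 7 (3-5): L=2.2580, (cx,cy)=(1.0000,0.0022)
member 8 (4-5): L=2.0606, (cx,cy)=(0.5770,0.8167)
solve A·x = −loads:
  F[0-1] = -3.9361 N (compression)
  F[0-2] = +4570.0062 N (tension)
  F[1-2] = -2692.5861 N (compression)
  F[1-3] = +913.5144 N (tension)
  F[2-3] = +2759.4551 N (tension)
  F[2-4] = +1462.8972 N (tension)
  F[3-4] = -2722.6914 N (compression)
  F[3-5] = -0.0000 N (compression)
  F[4-5] = -0.0000 N (compression)
  Rx@0 = -4567.6500 N
  Ry@0 = +3.1530 N
  Ry@4 = +2296.2970 N

1462.897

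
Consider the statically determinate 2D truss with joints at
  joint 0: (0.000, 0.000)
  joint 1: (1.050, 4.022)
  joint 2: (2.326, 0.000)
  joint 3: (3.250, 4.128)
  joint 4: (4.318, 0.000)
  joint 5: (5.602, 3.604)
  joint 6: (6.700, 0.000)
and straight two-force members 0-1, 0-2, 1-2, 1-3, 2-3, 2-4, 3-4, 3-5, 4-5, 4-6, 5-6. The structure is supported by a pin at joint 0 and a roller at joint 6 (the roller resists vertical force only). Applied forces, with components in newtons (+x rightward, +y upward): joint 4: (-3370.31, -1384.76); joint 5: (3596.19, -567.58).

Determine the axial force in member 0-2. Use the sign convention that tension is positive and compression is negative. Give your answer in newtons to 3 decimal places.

N=7 nodes, M=11 members, R=3 reactions → 2N=14, M+R=14
member 0 (0-1): L=4.1568, (cx,cy)=(0.2526,0.9676)
member 1 (0-2): L=2.3260, (cx,cy)=(1.0000,0.0000)
member 2 (1-2): L=4.2196, (cx,cy)=(0.3024,-0.9532)
member 3 (1-3): L=2.2026, (cx,cy)=(0.9988,0.0481)
member 4 (2-3): L=4.2301, (cx,cy)=(0.2184,0.9759)
member 5 (2-4): L=1.9920, (cx,cy)=(1.0000,0.0000)
member 6 (3-4): L=4.2639, (cx,cy)=(0.2505,-0.9681)
member 7 (3-5): L=2.4097, (cx,cy)=(0.9761,-0.2175)
member 8 (4-5): L=3.8259, (cx,cy)=(0.3356,0.9420)
member 9 (4-6): L=2.3820, (cx,cy)=(1.0000,0.0000)
member 10 (5-6): L=3.7675, (cx,cy)=(0.2914,-0.9566)
solve A·x = −loads:
  F[0-1] = +1394.3155 N (tension)
  F[0-2] = -126.3215 N (compression)
  F[1-2] = -1376.5215 N (compression)
  F[1-3] = +769.3551 N (tension)
  F[2-3] = +1344.5414 N (tension)
  F[2-4] = -836.2745 N (compression)
  F[3-4] = -1738.1348 N (compression)
  F[3-5] = +1534.2261 N (tension)
  F[4-5] = +3256.3514 N (tension)
  F[4-6] = +1005.8215 N (tension)
  F[5-6] = -3451.2578 N (compression)
  Rx@0 = -225.8800 N
  Ry@0 = -1349.0996 N
  Ry@6 = +3301.4396 N

-126.322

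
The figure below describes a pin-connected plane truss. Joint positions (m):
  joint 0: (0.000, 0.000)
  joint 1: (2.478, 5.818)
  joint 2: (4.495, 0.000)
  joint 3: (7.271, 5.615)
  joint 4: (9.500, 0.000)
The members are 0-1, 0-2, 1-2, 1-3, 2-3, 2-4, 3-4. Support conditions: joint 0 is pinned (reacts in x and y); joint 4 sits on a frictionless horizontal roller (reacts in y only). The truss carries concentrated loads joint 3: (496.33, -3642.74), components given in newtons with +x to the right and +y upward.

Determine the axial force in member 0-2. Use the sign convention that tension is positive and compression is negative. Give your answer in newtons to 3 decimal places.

N=5 nodes, M=7 members, R=3 reactions → 2N=10, M+R=10
member 0 (0-1): L=6.3237, (cx,cy)=(0.3919,0.9200)
member 1 (0-2): L=4.4950, (cx,cy)=(1.0000,0.0000)
member 2 (1-2): L=6.1577, (cx,cy)=(0.3276,-0.9448)
member 3 (1-3): L=4.7973, (cx,cy)=(0.9991,-0.0423)
member 4 (2-3): L=6.2637, (cx,cy)=(0.4432,0.8964)
member 5 (2-4): L=5.0050, (cx,cy)=(1.0000,0.0000)
member 6 (3-4): L=6.0412, (cx,cy)=(0.3690,-0.9294)
solve A·x = −loads:
  F[0-1] = -610.1400 N (compression)
  F[0-2] = +735.4177 N (tension)
  F[1-2] = +613.8522 N (tension)
  F[1-3] = -440.5537 N (compression)
  F[2-3] = -646.9965 N (compression)
  F[2-4] = +1223.2289 N (tension)
  F[3-4] = -3315.3108 N (compression)
  Rx@0 = -496.3300 N
  Ry@0 = +561.3447 N
  Ry@4 = +3081.3953 N

735.418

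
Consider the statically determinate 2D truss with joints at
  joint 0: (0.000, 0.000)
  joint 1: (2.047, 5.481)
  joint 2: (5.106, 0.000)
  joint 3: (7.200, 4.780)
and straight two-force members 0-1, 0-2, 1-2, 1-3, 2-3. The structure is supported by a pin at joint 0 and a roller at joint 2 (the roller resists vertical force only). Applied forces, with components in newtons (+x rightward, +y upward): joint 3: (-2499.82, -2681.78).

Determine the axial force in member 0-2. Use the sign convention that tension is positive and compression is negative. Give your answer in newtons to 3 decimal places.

N=4 nodes, M=5 members, R=3 reactions → 2N=8, M+R=8
member 0 (0-1): L=5.8508, (cx,cy)=(0.3499,0.9368)
member 1 (0-2): L=5.1060, (cx,cy)=(1.0000,0.0000)
member 2 (1-2): L=6.2768, (cx,cy)=(0.4873,-0.8732)
member 3 (1-3): L=5.2005, (cx,cy)=(0.9909,-0.1348)
member 4 (2-3): L=5.2185, (cx,cy)=(0.4013,0.9160)
solve A·x = −loads:
  F[0-1] = -1324.0855 N (compression)
  F[0-2] = -2036.5646 N (compression)
  F[1-2] = +1615.3221 N (tension)
  F[1-3] = -1261.9945 N (compression)
  F[2-3] = -3113.5419 N (compression)
  Rx@0 = +2499.8200 N
  Ry@0 = +1240.4019 N
  Ry@2 = +1441.3781 N

-2036.565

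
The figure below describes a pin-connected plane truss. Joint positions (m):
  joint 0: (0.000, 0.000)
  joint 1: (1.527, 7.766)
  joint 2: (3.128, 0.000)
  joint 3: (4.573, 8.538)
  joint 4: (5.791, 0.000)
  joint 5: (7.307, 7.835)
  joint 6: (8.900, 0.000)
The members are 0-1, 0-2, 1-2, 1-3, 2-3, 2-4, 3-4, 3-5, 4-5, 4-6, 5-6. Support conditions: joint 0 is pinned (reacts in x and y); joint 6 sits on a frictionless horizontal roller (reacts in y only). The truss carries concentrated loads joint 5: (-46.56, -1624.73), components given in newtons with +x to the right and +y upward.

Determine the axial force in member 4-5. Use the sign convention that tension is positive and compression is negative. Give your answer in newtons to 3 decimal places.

N=7 nodes, M=11 members, R=3 reactions → 2N=14, M+R=14
member 0 (0-1): L=7.9147, (cx,cy)=(0.1929,0.9812)
member 1 (0-2): L=3.1280, (cx,cy)=(1.0000,0.0000)
member 2 (1-2): L=7.9293, (cx,cy)=(0.2019,-0.9794)
member 3 (1-3): L=3.1423, (cx,cy)=(0.9694,0.2457)
member 4 (2-3): L=8.6594, (cx,cy)=(0.1669,0.9860)
member 5 (2-4): L=2.6630, (cx,cy)=(1.0000,0.0000)
member 6 (3-4): L=8.6244, (cx,cy)=(0.1412,-0.9900)
member 7 (3-5): L=2.8229, (cx,cy)=(0.9685,-0.2490)
member 8 (4-5): L=7.9803, (cx,cy)=(0.1900,0.9818)
member 9 (4-6): L=3.1090, (cx,cy)=(1.0000,0.0000)
member 10 (5-6): L=7.9953, (cx,cy)=(0.1992,-0.9800)
solve A·x = −loads:
  F[0-1] = -338.1500 N (compression)
  F[0-2] = +18.6800 N (tension)
  F[1-2] = +305.9081 N (tension)
  F[1-3] = -131.0213 N (compression)
  F[2-3] = -303.8683 N (compression)
  F[2-4] = +131.1523 N (tension)
  F[3-4] = +395.8341 N (tension)
  F[3-5] = -241.2139 N (compression)
  F[4-5] = -399.1349 N (compression)
  F[4-6] = +262.8771 N (tension)
  F[5-6] = -1319.3864 N (compression)
  Rx@0 = +46.5600 N
  Ry@0 = +331.7969 N
  Ry@6 = +1292.9331 N

-399.135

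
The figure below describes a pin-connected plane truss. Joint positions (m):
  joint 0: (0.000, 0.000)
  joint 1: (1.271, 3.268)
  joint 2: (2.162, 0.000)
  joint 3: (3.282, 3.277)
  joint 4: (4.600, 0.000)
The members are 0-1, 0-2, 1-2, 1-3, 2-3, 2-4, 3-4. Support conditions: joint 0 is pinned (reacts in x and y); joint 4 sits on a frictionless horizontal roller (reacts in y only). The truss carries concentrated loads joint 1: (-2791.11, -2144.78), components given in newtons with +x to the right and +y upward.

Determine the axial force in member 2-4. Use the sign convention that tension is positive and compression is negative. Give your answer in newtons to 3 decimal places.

N=5 nodes, M=7 members, R=3 reactions → 2N=10, M+R=10
member 0 (0-1): L=3.5065, (cx,cy)=(0.3625,0.9320)
member 1 (0-2): L=2.1620, (cx,cy)=(1.0000,0.0000)
member 2 (1-2): L=3.3873, (cx,cy)=(0.2630,-0.9648)
member 3 (1-3): L=2.0110, (cx,cy)=(1.0000,0.0045)
member 4 (2-3): L=3.4631, (cx,cy)=(0.3234,0.9463)
member 5 (2-4): L=2.4380, (cx,cy)=(1.0000,0.0000)
member 6 (3-4): L=3.5321, (cx,cy)=(0.3731,-0.9278)
solve A·x = −loads:
  F[0-1] = -3793.0177 N (compression)
  F[0-2] = -1416.2405 N (compression)
  F[1-2] = +1445.8421 N (tension)
  F[1-3] = +1035.9330 N (tension)
  F[2-3] = -1474.1474 N (compression)
  F[2-4] = -559.1705 N (compression)
  F[3-4] = +1498.5249 N (tension)
  Rx@0 = +2791.1100 N
  Ry@0 = +3535.0696 N
  Ry@4 = -1390.2896 N

-559.170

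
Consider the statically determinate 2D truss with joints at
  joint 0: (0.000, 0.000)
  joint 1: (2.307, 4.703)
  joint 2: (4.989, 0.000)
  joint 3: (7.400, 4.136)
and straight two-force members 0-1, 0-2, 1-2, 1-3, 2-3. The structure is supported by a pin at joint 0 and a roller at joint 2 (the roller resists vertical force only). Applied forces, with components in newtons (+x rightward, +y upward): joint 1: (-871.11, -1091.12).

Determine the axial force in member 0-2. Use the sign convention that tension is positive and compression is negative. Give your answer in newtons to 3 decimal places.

-180.560

N=4 nodes, M=5 members, R=3 reactions → 2N=8, M+R=8
member 0 (0-1): L=5.2384, (cx,cy)=(0.4404,0.8978)
member 1 (0-2): L=4.9890, (cx,cy)=(1.0000,0.0000)
member 2 (1-2): L=5.4140, (cx,cy)=(0.4954,-0.8687)
member 3 (1-3): L=5.1245, (cx,cy)=(0.9939,-0.1106)
member 4 (2-3): L=4.7874, (cx,cy)=(0.5036,0.8639)
solve A·x = −loads:
  F[0-1] = -1567.9893 N (compression)
  F[0-2] = -180.5602 N (compression)
  F[1-2] = +364.4861 N (tension)
  F[1-3] = -0.0000 N (compression)
  F[2-3] = +0.0000 N (tension)
  Rx@0 = +871.1100 N
  Ry@0 = +1407.7399 N
  Ry@2 = -316.6199 N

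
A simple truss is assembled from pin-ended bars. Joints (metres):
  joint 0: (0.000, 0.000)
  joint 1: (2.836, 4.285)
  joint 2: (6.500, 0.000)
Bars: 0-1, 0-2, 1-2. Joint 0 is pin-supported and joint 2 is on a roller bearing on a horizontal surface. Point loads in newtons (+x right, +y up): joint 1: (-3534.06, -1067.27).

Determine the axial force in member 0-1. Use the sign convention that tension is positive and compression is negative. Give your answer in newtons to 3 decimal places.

N=3 nodes, M=3 members, R=3 reactions → 2N=6, M+R=6
member 0 (0-1): L=5.1385, (cx,cy)=(0.5519,0.8339)
member 1 (0-2): L=6.5000, (cx,cy)=(1.0000,0.0000)
member 2 (1-2): L=5.6379, (cx,cy)=(0.6499,-0.7600)
solve A·x = −loads:
  F[0-1] = -3515.2491 N (compression)
  F[0-2] = -1593.9494 N (compression)
  F[1-2] = +2452.6628 N (tension)
  Rx@0 = +3534.0600 N
  Ry@0 = +2931.3730 N
  Ry@2 = -1864.1030 N

-3515.249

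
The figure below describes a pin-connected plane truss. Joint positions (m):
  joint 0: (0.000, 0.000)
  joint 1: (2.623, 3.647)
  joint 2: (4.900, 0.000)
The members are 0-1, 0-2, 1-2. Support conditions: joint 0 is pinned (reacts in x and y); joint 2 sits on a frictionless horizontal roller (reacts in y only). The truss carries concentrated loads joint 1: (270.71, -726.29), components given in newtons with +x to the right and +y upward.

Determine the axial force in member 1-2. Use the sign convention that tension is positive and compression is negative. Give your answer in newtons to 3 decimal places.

-695.874

N=3 nodes, M=3 members, R=3 reactions → 2N=6, M+R=6
member 0 (0-1): L=4.4923, (cx,cy)=(0.5839,0.8118)
member 1 (0-2): L=4.9000, (cx,cy)=(1.0000,0.0000)
member 2 (1-2): L=4.2995, (cx,cy)=(0.5296,-0.8482)
solve A·x = −loads:
  F[0-1] = -167.5428 N (compression)
  F[0-2] = +368.5363 N (tension)
  F[1-2] = -695.8745 N (compression)
  Rx@0 = -270.7100 N
  Ry@0 = +136.0169 N
  Ry@2 = +590.2731 N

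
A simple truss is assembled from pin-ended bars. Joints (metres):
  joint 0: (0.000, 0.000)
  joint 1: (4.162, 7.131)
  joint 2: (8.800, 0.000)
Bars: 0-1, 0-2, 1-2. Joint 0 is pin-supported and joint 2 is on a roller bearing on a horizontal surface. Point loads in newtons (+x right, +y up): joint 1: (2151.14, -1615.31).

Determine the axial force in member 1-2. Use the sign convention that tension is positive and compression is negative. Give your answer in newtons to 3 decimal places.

N=3 nodes, M=3 members, R=3 reactions → 2N=6, M+R=6
member 0 (0-1): L=8.2567, (cx,cy)=(0.5041,0.8637)
member 1 (0-2): L=8.8000, (cx,cy)=(1.0000,0.0000)
member 2 (1-2): L=8.5066, (cx,cy)=(0.5452,-0.8383)
solve A·x = −loads:
  F[0-1] = +1032.5992 N (tension)
  F[0-2] = +1630.6332 N (tension)
  F[1-2] = -2990.7591 N (compression)
  Rx@0 = -2151.1400 N
  Ry@0 = -891.8149 N
  Ry@2 = +2507.1249 N

-2990.759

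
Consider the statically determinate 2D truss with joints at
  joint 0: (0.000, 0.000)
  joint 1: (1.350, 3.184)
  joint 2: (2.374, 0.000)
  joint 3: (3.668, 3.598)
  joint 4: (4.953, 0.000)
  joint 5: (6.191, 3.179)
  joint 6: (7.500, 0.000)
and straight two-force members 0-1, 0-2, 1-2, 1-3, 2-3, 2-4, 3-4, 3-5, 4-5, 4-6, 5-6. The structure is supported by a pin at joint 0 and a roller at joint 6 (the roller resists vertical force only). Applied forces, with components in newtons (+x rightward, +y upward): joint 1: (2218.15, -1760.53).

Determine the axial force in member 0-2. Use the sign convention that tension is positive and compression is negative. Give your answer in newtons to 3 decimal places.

N=7 nodes, M=11 members, R=3 reactions → 2N=14, M+R=14
member 0 (0-1): L=3.4584, (cx,cy)=(0.3904,0.9207)
member 1 (0-2): L=2.3740, (cx,cy)=(1.0000,0.0000)
member 2 (1-2): L=3.3446, (cx,cy)=(0.3062,-0.9520)
member 3 (1-3): L=2.3547, (cx,cy)=(0.9844,0.1758)
member 4 (2-3): L=3.8236, (cx,cy)=(0.3384,0.9410)
member 5 (2-4): L=2.5790, (cx,cy)=(1.0000,0.0000)
member 6 (3-4): L=3.8206, (cx,cy)=(0.3363,-0.9417)
member 7 (3-5): L=2.5576, (cx,cy)=(0.9865,-0.1638)
member 8 (4-5): L=3.4116, (cx,cy)=(0.3629,0.9318)
member 9 (4-6): L=2.5470, (cx,cy)=(1.0000,0.0000)
member 10 (5-6): L=3.4380, (cx,cy)=(0.3807,-0.9247)
solve A·x = −loads:
  F[0-1] = -545.2110 N (compression)
  F[0-2] = +2430.9768 N (tension)
  F[1-2] = -1681.5522 N (compression)
  F[1-3] = -1946.4675 N (compression)
  F[2-3] = +1701.1818 N (tension)
  F[2-4] = +1340.4268 N (tension)
  F[3-4] = -1169.4131 N (compression)
  F[3-5] = -960.0824 N (compression)
  F[4-5] = +1181.8471 N (tension)
  F[4-6] = +518.2364 N (tension)
  F[5-6] = -1361.0942 N (compression)
  Rx@0 = -2218.1500 N
  Ry@0 = +501.9560 N
  Ry@6 = +1258.5740 N

2430.977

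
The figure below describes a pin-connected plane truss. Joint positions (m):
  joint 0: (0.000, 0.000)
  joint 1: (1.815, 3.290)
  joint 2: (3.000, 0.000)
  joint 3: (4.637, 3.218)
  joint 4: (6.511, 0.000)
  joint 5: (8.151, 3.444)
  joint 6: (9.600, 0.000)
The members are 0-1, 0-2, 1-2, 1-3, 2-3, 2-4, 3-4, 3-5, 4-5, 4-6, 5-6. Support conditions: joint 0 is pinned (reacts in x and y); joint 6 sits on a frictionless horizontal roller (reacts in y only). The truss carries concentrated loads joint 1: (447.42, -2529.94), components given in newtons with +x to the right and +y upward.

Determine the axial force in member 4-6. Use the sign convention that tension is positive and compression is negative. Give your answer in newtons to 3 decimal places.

N=7 nodes, M=11 members, R=3 reactions → 2N=14, M+R=14
member 0 (0-1): L=3.7574, (cx,cy)=(0.4830,0.8756)
member 1 (0-2): L=3.0000, (cx,cy)=(1.0000,0.0000)
member 2 (1-2): L=3.4969, (cx,cy)=(0.3389,-0.9408)
member 3 (1-3): L=2.8229, (cx,cy)=(0.9997,-0.0255)
member 4 (2-3): L=3.6104, (cx,cy)=(0.4534,0.8913)
member 5 (2-4): L=3.5110, (cx,cy)=(1.0000,0.0000)
member 6 (3-4): L=3.7239, (cx,cy)=(0.5032,-0.8641)
member 7 (3-5): L=3.5213, (cx,cy)=(0.9979,0.0642)
member 8 (4-5): L=3.8145, (cx,cy)=(0.4299,0.9029)
member 9 (4-6): L=3.0890, (cx,cy)=(1.0000,0.0000)
member 10 (5-6): L=3.7364, (cx,cy)=(0.3878,-0.9217)
solve A·x = −loads:
  F[0-1] = -2167.9933 N (compression)
  F[0-2] = +1494.6522 N (tension)
  F[1-2] = -636.6933 N (compression)
  F[1-3] = -1279.3113 N (compression)
  F[2-3] = +672.0739 N (tension)
  F[2-4] = +974.1720 N (tension)
  F[3-4] = -774.4490 N (compression)
  F[3-5] = -585.6485 N (compression)
  F[4-5] = +741.2432 N (tension)
  F[4-6] = +265.7557 N (tension)
  F[5-6] = -685.2806 N (compression)
  Rx@0 = -447.4200 N
  Ry@0 = +1898.2887 N
  Ry@6 = +631.6513 N

265.756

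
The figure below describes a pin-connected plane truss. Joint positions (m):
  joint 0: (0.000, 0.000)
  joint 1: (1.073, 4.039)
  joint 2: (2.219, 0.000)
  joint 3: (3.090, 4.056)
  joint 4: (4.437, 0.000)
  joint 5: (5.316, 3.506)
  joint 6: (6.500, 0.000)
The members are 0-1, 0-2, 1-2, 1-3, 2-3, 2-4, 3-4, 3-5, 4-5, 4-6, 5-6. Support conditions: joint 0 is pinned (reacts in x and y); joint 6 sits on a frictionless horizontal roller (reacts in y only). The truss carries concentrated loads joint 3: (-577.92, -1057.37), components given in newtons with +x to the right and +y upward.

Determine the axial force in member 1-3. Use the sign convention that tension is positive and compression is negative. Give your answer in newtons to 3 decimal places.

-501.697

N=7 nodes, M=11 members, R=3 reactions → 2N=14, M+R=14
member 0 (0-1): L=4.1791, (cx,cy)=(0.2568,0.9665)
member 1 (0-2): L=2.2190, (cx,cy)=(1.0000,0.0000)
member 2 (1-2): L=4.1984, (cx,cy)=(0.2730,-0.9620)
member 3 (1-3): L=2.0171, (cx,cy)=(1.0000,0.0084)
member 4 (2-3): L=4.1485, (cx,cy)=(0.2100,0.9777)
member 5 (2-4): L=2.2180, (cx,cy)=(1.0000,0.0000)
member 6 (3-4): L=4.2738, (cx,cy)=(0.3152,-0.9490)
member 7 (3-5): L=2.2929, (cx,cy)=(0.9708,-0.2399)
member 8 (4-5): L=3.6145, (cx,cy)=(0.2432,0.9700)
member 9 (4-6): L=2.0630, (cx,cy)=(1.0000,0.0000)
member 10 (5-6): L=3.7005, (cx,cy)=(0.3200,-0.9474)
solve A·x = −loads:
  F[0-1] = -947.0840 N (compression)
  F[0-2] = -334.7524 N (compression)
  F[1-2] = +947.0707 N (tension)
  F[1-3] = -501.6969 N (compression)
  F[2-3] = -931.8773 N (compression)
  F[2-4] = +119.4133 N (tension)
  F[3-4] = -129.1734 N (compression)
  F[3-5] = -81.0679 N (compression)
  F[4-5] = +126.3840 N (tension)
  F[4-6] = +47.9663 N (tension)
  F[5-6] = -149.9160 N (compression)
  Rx@0 = +577.9200 N
  Ry@0 = +915.3346 N
  Ry@6 = +142.0354 N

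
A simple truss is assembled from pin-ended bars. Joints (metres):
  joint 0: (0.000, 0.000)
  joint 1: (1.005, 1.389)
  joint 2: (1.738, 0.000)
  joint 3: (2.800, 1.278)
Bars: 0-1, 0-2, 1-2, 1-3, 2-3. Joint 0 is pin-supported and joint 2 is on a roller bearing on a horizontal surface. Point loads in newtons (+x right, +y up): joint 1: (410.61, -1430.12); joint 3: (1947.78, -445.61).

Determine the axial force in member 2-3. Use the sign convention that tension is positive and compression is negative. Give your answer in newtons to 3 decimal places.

-402.115

N=4 nodes, M=5 members, R=3 reactions → 2N=8, M+R=8
member 0 (0-1): L=1.7145, (cx,cy)=(0.5862,0.8102)
member 1 (0-2): L=1.7380, (cx,cy)=(1.0000,0.0000)
member 2 (1-2): L=1.5705, (cx,cy)=(0.4667,-0.8844)
member 3 (1-3): L=1.7984, (cx,cy)=(0.9981,-0.0617)
member 4 (2-3): L=1.6617, (cx,cy)=(0.6391,0.7691)
solve A·x = −loads:
  F[0-1] = +1764.5047 N (tension)
  F[0-2] = +1324.0495 N (tension)
  F[1-2] = -3387.5947 N (compression)
  F[1-3] = +2208.9904 N (tension)
  F[2-3] = -402.1148 N (compression)
  Rx@0 = -2358.3900 N
  Ry@0 = -1429.5512 N
  Ry@2 = +3305.2812 N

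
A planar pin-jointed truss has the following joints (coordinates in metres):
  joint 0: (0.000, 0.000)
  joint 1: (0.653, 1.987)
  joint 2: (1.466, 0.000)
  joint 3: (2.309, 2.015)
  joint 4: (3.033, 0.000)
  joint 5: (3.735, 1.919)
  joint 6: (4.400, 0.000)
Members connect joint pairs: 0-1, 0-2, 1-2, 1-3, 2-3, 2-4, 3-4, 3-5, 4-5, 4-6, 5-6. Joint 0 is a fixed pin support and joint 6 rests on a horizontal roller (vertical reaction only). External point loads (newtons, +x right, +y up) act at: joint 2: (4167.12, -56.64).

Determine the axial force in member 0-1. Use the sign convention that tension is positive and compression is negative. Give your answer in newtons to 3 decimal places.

N=7 nodes, M=11 members, R=3 reactions → 2N=14, M+R=14
member 0 (0-1): L=2.0915, (cx,cy)=(0.3122,0.9500)
member 1 (0-2): L=1.4660, (cx,cy)=(1.0000,0.0000)
member 2 (1-2): L=2.1469, (cx,cy)=(0.3787,-0.9255)
member 3 (1-3): L=1.6562, (cx,cy)=(0.9999,0.0169)
member 4 (2-3): L=2.1842, (cx,cy)=(0.3859,0.9225)
member 5 (2-4): L=1.5670, (cx,cy)=(1.0000,0.0000)
member 6 (3-4): L=2.1411, (cx,cy)=(0.3381,-0.9411)
member 7 (3-5): L=1.4292, (cx,cy)=(0.9977,-0.0672)
member 8 (4-5): L=2.0434, (cx,cy)=(0.3435,0.9391)
member 9 (4-6): L=1.3670, (cx,cy)=(1.0000,0.0000)
member 10 (5-6): L=2.0310, (cx,cy)=(0.3274,-0.9449)
solve A·x = −loads:
  F[0-1] = -39.7558 N (compression)
  F[0-2] = +4179.5321 N (tension)
  F[1-2] = +40.3022 N (tension)
  F[1-3] = -27.6780 N (compression)
  F[2-3] = +20.9636 N (tension)
  F[2-4] = +19.5832 N (tension)
  F[3-4] = -19.1141 N (compression)
  F[3-5] = -13.1496 N (compression)
  F[4-5] = +19.1540 N (tension)
  F[4-6] = +6.5396 N (tension)
  F[5-6] = -19.9724 N (compression)
  Rx@0 = -4167.1200 N
  Ry@0 = +37.7686 N
  Ry@6 = +18.8714 N

-39.756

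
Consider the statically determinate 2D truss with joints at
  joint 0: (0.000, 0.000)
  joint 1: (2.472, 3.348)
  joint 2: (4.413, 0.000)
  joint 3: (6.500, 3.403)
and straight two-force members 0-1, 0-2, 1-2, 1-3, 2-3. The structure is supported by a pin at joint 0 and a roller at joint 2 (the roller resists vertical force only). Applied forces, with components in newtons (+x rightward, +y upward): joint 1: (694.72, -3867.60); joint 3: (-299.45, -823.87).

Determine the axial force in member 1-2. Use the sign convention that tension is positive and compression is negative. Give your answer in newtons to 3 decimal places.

N=4 nodes, M=5 members, R=3 reactions → 2N=8, M+R=8
member 0 (0-1): L=4.1617, (cx,cy)=(0.5940,0.8045)
member 1 (0-2): L=4.4130, (cx,cy)=(1.0000,0.0000)
member 2 (1-2): L=3.8700, (cx,cy)=(0.5016,-0.8651)
member 3 (1-3): L=4.0284, (cx,cy)=(0.9999,0.0137)
member 4 (2-3): L=3.9920, (cx,cy)=(0.5228,0.8525)
solve A·x = −loads:
  F[0-1] = -1262.1155 N (compression)
  F[0-2] = +1144.9484 N (tension)
  F[1-2] = -3293.6553 N (compression)
  F[1-3] = +207.5724 N (tension)
  F[2-3] = -969.7895 N (compression)
  Rx@0 = -395.2700 N
  Ry@0 = +1015.3412 N
  Ry@2 = +3676.1288 N

-3293.655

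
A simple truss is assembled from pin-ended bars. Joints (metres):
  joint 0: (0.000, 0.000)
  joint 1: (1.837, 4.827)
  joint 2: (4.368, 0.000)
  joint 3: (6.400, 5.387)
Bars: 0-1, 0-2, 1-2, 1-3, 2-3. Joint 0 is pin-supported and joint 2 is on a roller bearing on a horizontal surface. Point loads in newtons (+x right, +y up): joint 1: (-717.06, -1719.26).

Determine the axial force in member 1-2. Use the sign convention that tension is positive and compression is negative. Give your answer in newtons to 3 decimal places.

N=4 nodes, M=5 members, R=3 reactions → 2N=8, M+R=8
member 0 (0-1): L=5.1647, (cx,cy)=(0.3557,0.9346)
member 1 (0-2): L=4.3680, (cx,cy)=(1.0000,0.0000)
member 2 (1-2): L=5.4503, (cx,cy)=(0.4644,-0.8856)
member 3 (1-3): L=4.5972, (cx,cy)=(0.9926,0.1218)
member 4 (2-3): L=5.7575, (cx,cy)=(0.3529,0.9356)
solve A·x = −loads:
  F[0-1] = -1913.7672 N (compression)
  F[0-2] = -36.3688 N (compression)
  F[1-2] = +78.3174 N (tension)
  F[1-3] = -0.0000 N (compression)
  F[2-3] = -0.0000 N (compression)
  Rx@0 = +717.0600 N
  Ry@0 = +1788.6208 N
  Ry@2 = -69.3608 N

78.317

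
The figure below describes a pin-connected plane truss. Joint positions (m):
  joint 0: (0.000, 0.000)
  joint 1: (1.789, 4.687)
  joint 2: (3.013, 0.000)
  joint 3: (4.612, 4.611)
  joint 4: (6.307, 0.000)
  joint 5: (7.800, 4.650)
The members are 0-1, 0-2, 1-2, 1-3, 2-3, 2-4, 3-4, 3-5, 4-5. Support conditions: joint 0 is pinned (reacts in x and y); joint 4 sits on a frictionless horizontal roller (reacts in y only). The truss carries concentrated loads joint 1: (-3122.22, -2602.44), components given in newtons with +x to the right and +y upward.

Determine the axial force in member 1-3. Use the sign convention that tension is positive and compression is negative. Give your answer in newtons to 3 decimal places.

N=6 nodes, M=9 members, R=3 reactions → 2N=12, M+R=12
member 0 (0-1): L=5.0168, (cx,cy)=(0.3566,0.9343)
member 1 (0-2): L=3.0130, (cx,cy)=(1.0000,0.0000)
member 2 (1-2): L=4.8442, (cx,cy)=(0.2527,-0.9676)
member 3 (1-3): L=2.8240, (cx,cy)=(0.9996,-0.0269)
member 4 (2-3): L=4.8804, (cx,cy)=(0.3276,0.9448)
member 5 (2-4): L=3.2940, (cx,cy)=(1.0000,0.0000)
member 6 (3-4): L=4.9127, (cx,cy)=(0.3450,-0.9386)
member 7 (3-5): L=3.1882, (cx,cy)=(0.9999,0.0122)
member 8 (4-5): L=4.8838, (cx,cy)=(0.3057,0.9521)
solve A·x = −loads:
  F[0-1] = -4478.9648 N (compression)
  F[0-2] = -1525.0196 N (compression)
  F[1-2] = +1603.9654 N (tension)
  F[1-3] = +1120.1450 N (tension)
  F[2-3] = -1642.5844 N (compression)
  F[2-4] = -581.5656 N (compression)
  F[3-4] = +1685.5700 N (tension)
  F[3-5] = -0.0000 N (tension)
  F[4-5] = +0.0000 N (tension)
  Rx@0 = +3122.2200 N
  Ry@0 = +4184.5044 N
  Ry@4 = -1582.0644 N

1120.145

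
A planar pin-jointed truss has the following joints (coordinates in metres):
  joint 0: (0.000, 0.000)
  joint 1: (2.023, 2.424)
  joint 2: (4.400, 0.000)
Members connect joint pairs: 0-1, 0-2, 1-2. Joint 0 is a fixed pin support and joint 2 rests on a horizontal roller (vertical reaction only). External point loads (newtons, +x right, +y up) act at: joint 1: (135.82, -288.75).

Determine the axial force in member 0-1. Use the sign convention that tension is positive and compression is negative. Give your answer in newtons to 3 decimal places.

N=3 nodes, M=3 members, R=3 reactions → 2N=6, M+R=6
member 0 (0-1): L=3.1573, (cx,cy)=(0.6407,0.7678)
member 1 (0-2): L=4.4000, (cx,cy)=(1.0000,0.0000)
member 2 (1-2): L=3.3950, (cx,cy)=(0.7002,-0.7140)
solve A·x = −loads:
  F[0-1] = -105.7190 N (compression)
  F[0-2] = +203.5589 N (tension)
  F[1-2] = -290.7358 N (compression)
  Rx@0 = -135.8200 N
  Ry@0 = +81.1662 N
  Ry@2 = +207.5838 N

-105.719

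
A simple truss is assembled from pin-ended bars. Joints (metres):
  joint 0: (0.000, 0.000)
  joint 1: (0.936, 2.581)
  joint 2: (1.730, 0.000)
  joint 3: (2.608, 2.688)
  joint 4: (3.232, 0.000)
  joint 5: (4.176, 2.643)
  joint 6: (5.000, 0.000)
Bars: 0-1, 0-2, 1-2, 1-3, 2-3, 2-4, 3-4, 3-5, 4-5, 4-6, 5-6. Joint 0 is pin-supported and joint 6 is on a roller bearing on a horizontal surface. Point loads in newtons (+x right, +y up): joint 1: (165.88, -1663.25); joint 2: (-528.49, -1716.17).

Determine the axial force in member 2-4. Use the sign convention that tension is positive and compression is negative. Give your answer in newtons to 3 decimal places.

N=7 nodes, M=11 members, R=3 reactions → 2N=14, M+R=14
member 0 (0-1): L=2.7455, (cx,cy)=(0.3409,0.9401)
member 1 (0-2): L=1.7300, (cx,cy)=(1.0000,0.0000)
member 2 (1-2): L=2.7004, (cx,cy)=(0.2940,-0.9558)
member 3 (1-3): L=1.6754, (cx,cy)=(0.9980,0.0639)
member 4 (2-3): L=2.8278, (cx,cy)=(0.3105,0.9506)
member 5 (2-4): L=1.5020, (cx,cy)=(1.0000,0.0000)
member 6 (3-4): L=2.7595, (cx,cy)=(0.2261,-0.9741)
member 7 (3-5): L=1.5686, (cx,cy)=(0.9996,-0.0287)
member 8 (4-5): L=2.8065, (cx,cy)=(0.3364,0.9417)
member 9 (4-6): L=1.7680, (cx,cy)=(1.0000,0.0000)
member 10 (5-6): L=2.7685, (cx,cy)=(0.2976,-0.9547)
solve A·x = −loads:
  F[0-1] = -2540.8582 N (compression)
  F[0-2] = +503.6297 N (tension)
  F[1-2] = +676.5122 N (tension)
  F[1-3] = -1233.5554 N (compression)
  F[2-3] = +1125.1740 N (tension)
  F[2-4] = +881.6785 N (tension)
  F[3-4] = -997.8004 N (compression)
  F[3-5] = -656.3162 N (compression)
  F[4-5] = +1032.0906 N (tension)
  F[4-6] = +308.8932 N (tension)
  F[5-6] = -1037.8174 N (compression)
  Rx@0 = +362.6100 N
  Ry@0 = +2388.6375 N
  Ry@6 = +990.7825 N

881.678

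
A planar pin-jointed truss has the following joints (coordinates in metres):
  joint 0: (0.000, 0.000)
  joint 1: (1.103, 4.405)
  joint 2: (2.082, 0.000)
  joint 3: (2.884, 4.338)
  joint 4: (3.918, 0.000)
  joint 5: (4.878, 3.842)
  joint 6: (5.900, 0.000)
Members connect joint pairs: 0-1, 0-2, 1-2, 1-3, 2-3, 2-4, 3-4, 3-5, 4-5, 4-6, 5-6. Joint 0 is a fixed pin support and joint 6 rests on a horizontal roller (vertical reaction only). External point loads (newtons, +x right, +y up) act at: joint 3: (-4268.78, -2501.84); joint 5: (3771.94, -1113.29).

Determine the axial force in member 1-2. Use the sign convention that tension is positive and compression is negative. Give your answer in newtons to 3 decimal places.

2246.281

N=7 nodes, M=11 members, R=3 reactions → 2N=14, M+R=14
member 0 (0-1): L=4.5410, (cx,cy)=(0.2429,0.9701)
member 1 (0-2): L=2.0820, (cx,cy)=(1.0000,0.0000)
member 2 (1-2): L=4.5125, (cx,cy)=(0.2170,-0.9762)
member 3 (1-3): L=1.7823, (cx,cy)=(0.9993,-0.0376)
member 4 (2-3): L=4.4115, (cx,cy)=(0.1818,0.9833)
member 5 (2-4): L=1.8360, (cx,cy)=(1.0000,0.0000)
member 6 (3-4): L=4.4595, (cx,cy)=(0.2319,-0.9727)
member 7 (3-5): L=2.0548, (cx,cy)=(0.9704,-0.2414)
member 8 (4-5): L=3.9601, (cx,cy)=(0.2424,0.9702)
member 9 (4-6): L=1.9820, (cx,cy)=(1.0000,0.0000)
member 10 (5-6): L=3.9756, (cx,cy)=(0.2571,-0.9664)
solve A·x = −loads:
  F[0-1] = -2220.6584 N (compression)
  F[0-2] = +42.5542 N (tension)
  F[1-2] = +2246.2808 N (tension)
  F[1-3] = -1027.4599 N (compression)
  F[2-3] = -2229.9381 N (compression)
  F[2-4] = +935.2897 N (tension)
  F[3-4] = -1151.0471 N (compression)
  F[3-5] = +3198.1097 N (tension)
  F[4-5] = +1154.1036 N (tension)
  F[4-6] = +388.6304 N (tension)
  F[5-6] = -1511.7823 N (compression)
  Rx@0 = +496.8400 N
  Ry@0 = +2154.1536 N
  Ry@6 = +1460.9764 N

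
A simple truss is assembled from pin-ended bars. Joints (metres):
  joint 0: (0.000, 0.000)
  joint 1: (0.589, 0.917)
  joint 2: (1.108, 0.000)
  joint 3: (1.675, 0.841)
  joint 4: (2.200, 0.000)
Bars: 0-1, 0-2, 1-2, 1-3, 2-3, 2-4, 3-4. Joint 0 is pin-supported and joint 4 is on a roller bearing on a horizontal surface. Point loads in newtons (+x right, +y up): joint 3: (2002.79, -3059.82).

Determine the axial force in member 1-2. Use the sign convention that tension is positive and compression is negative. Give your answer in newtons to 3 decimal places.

N=5 nodes, M=7 members, R=3 reactions → 2N=10, M+R=10
member 0 (0-1): L=1.0899, (cx,cy)=(0.5404,0.8414)
member 1 (0-2): L=1.1080, (cx,cy)=(1.0000,0.0000)
member 2 (1-2): L=1.0537, (cx,cy)=(0.4926,-0.8703)
member 3 (1-3): L=1.0887, (cx,cy)=(0.9976,-0.0698)
member 4 (2-3): L=1.0143, (cx,cy)=(0.5590,0.8292)
member 5 (2-4): L=1.0920, (cx,cy)=(1.0000,0.0000)
member 6 (3-4): L=0.9914, (cx,cy)=(0.5295,-0.8483)
solve A·x = −loads:
  F[0-1] = +42.1063 N (tension)
  F[0-2] = +1980.0344 N (tension)
  F[1-2] = -44.2925 N (compression)
  F[1-3] = +44.6813 N (tension)
  F[2-3] = +46.4893 N (tension)
  F[2-4] = +1932.2295 N (tension)
  F[3-4] = -3648.8449 N (compression)
  Rx@0 = -2002.7900 N
  Ry@0 = -35.4277 N
  Ry@4 = +3095.2477 N

-44.293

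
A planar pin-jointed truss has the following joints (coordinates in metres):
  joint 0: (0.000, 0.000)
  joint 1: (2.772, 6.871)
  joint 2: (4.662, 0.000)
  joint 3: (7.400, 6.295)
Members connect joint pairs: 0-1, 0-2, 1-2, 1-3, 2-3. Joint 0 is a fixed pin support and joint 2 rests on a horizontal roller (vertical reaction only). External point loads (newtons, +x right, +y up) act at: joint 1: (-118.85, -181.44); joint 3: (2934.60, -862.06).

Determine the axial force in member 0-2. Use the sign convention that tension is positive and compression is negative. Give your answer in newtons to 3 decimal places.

N=4 nodes, M=5 members, R=3 reactions → 2N=8, M+R=8
member 0 (0-1): L=7.4091, (cx,cy)=(0.3741,0.9274)
member 1 (0-2): L=4.6620, (cx,cy)=(1.0000,0.0000)
member 2 (1-2): L=7.1262, (cx,cy)=(0.2652,-0.9642)
member 3 (1-3): L=4.6637, (cx,cy)=(0.9923,-0.1235)
member 4 (2-3): L=6.8647, (cx,cy)=(0.3989,0.9170)
solve A·x = −loads:
  F[0-1] = +4550.5856 N (tension)
  F[0-2] = +1113.2167 N (tension)
  F[1-2] = -4970.2833 N (compression)
  F[1-3] = +3163.8172 N (tension)
  F[2-3] = -513.9578 N (compression)
  Rx@0 = -2815.7500 N
  Ry@0 = -4220.0960 N
  Ry@2 = +5263.5960 N

1113.217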